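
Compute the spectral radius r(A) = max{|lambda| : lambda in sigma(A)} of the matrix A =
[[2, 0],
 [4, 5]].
r(A) = 5

The eigenvalues of A are the roots of its characteristic polynomial. With M = A (coefficients from the trace and determinant):
  p(λ) = det(λ I - M) = λ^2 - 7λ + 10.
For λ^2 - 7λ + 10 the discriminant is 9. It is a perfect square (3^2), so the roots are rational: λ = (7 ± 3)/2 = 5, 2.
Thus the eigenvalues (to 4 decimals) are 5 (modulus 5); 2 (modulus 2). The spectral radius is the largest modulus: r(A) = 5. (Cross-check: r(A) ≤ ||A||_2 ≈ 6.5311; equality holds whenever A is normal, though it can also hold for some non-normal A.)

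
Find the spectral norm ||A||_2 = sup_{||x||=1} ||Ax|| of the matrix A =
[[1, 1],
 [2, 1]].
||A||_2 = sqrt((7 + sqrt(45))/2) ≈ 2.618 (= sqrt(largest eigenvalue of A^T A))

||A||_2 = sigma_max(A) = sqrt(lambda_max(A^T A)). Form the symmetric matrix M = A^T A =
[[5, 3],
 [3, 2]].
Its characteristic polynomial (trace, determinant of M give the coefficients) is
  p(λ) = det(λ I - M) = λ^2 - 7λ + 1.
For λ^2 - 7λ + 1 the discriminant is 45. It is nonnegative but not a perfect square, so the roots are real and irrational: λ = (7 ± sqrt(45))/2 ≈ 6.8541, 0.1459.
So the eigenvalues of A^T A are ≈ 0.1459, 6.8541 (all ≥ 0, as they must be for A^T A). The largest is λ_max = (7 + sqrt(45))/2 ≈ 6.8541, hence ||A||_2 = sqrt(λ_max) = sqrt((7 + sqrt(45))/2) ≈ 2.618.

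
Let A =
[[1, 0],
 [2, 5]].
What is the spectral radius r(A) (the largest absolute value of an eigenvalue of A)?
r(A) = 5

The eigenvalues of A are the roots of its characteristic polynomial. With M = A (coefficients from the trace and determinant):
  p(λ) = det(λ I - M) = λ^2 - 6λ + 5.
For λ^2 - 6λ + 5 the discriminant is 16. It is a perfect square (4^2), so the roots are rational: λ = (6 ± 4)/2 = 5, 1.
Thus the eigenvalues (to 4 decimals) are 5 (modulus 5); 1 (modulus 1). The spectral radius is the largest modulus: r(A) = 5. (Cross-check: r(A) ≤ ||A||_2 ≈ 5.3983; equality holds whenever A is normal, though it can also hold for some non-normal A.)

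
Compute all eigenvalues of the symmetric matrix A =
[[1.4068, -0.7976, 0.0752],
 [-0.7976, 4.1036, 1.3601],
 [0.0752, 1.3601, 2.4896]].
sigma(A) ≈ {1, 2, 5}

A is real symmetric, so its spectrum consists of real eigenvalues. Expanding the characteristic polynomial of the displayed matrix gives
  det(λ I - A) = p(λ) = λ^3 + (-8)λ^2 + (17)λ + (-10).
Solving p(λ) = 0 yields eigenvalues ≈ 1, 2, 5. (A is shown rounded to 4 decimals, so these recover the underlying integer eigenvalues to within that precision.)
Verification: the trace of A = 8 equals the sum of eigenvalues 8, and det(A) ≈ 9.9998 matches the eigenvalue product 10.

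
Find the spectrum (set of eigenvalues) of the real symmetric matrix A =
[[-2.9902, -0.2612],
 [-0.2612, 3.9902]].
sigma(A) ≈ {-3, 4}

A is real symmetric, so its spectrum consists of real eigenvalues. Expanding the characteristic polynomial of the displayed matrix gives
  det(λ I - A) = p(λ) = λ^2 + (-1)λ + (-12).
Solving p(λ) = 0 yields eigenvalues ≈ -3, 4. (A is shown rounded to 4 decimals, so these recover the underlying integer eigenvalues to within that precision.)
Verification: the trace of A = 1 equals the sum of eigenvalues 1, and det(A) ≈ -11.9997 matches the eigenvalue product -12.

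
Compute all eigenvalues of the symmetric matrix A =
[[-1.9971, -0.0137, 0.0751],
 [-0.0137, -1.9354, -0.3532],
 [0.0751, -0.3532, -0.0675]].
sigma(A) ≈ {-2, 0} (-2 with multiplicity 2)

A is real symmetric, so its spectrum consists of real eigenvalues. Expanding the characteristic polynomial of the displayed matrix gives
  det(λ I - A) = p(λ) = λ^3 + (4)λ^2 + (4)λ + (0).
Solving p(λ) = 0 yields eigenvalues ≈ -2, -2, 0. (A is shown rounded to 4 decimals, so these recover the underlying integer eigenvalues to within that precision.)
Verification: the trace of A = -4 equals the sum of eigenvalues -4, and det(A) ≈ -0.0001 matches the eigenvalue product 0.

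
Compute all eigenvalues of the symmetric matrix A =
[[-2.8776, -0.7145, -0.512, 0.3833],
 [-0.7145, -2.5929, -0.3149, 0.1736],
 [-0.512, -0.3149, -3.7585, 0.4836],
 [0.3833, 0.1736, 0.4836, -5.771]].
sigma(A) ≈ {-6, -4, -3, -2}

A is real symmetric, so its spectrum consists of real eigenvalues. Expanding the characteristic polynomial of the displayed matrix gives
  det(λ I - A) = p(λ) = λ^4 + (15)λ^3 + (80)λ^2 + (180)λ + (144).
Solving p(λ) = 0 yields eigenvalues ≈ -6, -4, -3, -2. (A is shown rounded to 4 decimals, so these recover the underlying integer eigenvalues to within that precision.)
Verification: the trace of A = -15 equals the sum of eigenvalues -15, and det(A) ≈ 144.0002 matches the eigenvalue product 144.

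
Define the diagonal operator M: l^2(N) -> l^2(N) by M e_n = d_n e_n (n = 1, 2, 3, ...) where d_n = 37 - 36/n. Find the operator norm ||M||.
||M|| = 37

For a diagonal operator on l^2 with entries d_n, ||M|| = sup_n |d_n|. Here d_1 = 1, d_2 = 19, ..., and d_n = 37 - 36/n increases monotonically toward 37. All terms lie in [1, 37), so |d_n| = d_n and the supremum is the limit 37, which is not attained by any individual d_n. Hence ||M|| = 37.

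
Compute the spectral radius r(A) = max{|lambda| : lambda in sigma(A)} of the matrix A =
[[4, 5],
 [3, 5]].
r(A) = (9 + sqrt(61))/2 ≈ 8.4051

The eigenvalues of A are the roots of its characteristic polynomial. With M = A (coefficients from the trace and determinant):
  p(λ) = det(λ I - M) = λ^2 - 9λ + 5.
For λ^2 - 9λ + 5 the discriminant is 61. It is nonnegative but not a perfect square, so the roots are real and irrational: λ = (9 ± sqrt(61))/2 ≈ 8.4051, 0.5949.
Thus the eigenvalues (to 4 decimals) are 8.4051 (modulus 8.4051); 0.5949 (modulus 0.5949). The spectral radius is the largest modulus: r(A) = (9 + sqrt(61))/2 ≈ 8.4051. (Cross-check: r(A) ≤ ||A||_2 ≈ 8.6409; equality holds whenever A is normal, though it can also hold for some non-normal A.)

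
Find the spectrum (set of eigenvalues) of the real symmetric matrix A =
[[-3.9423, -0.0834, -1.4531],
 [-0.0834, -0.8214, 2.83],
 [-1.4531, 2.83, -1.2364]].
sigma(A) ≈ {-5, -3, 2}

A is real symmetric, so its spectrum consists of real eigenvalues. Expanding the characteristic polynomial of the displayed matrix gives
  det(λ I - A) = p(λ) = λ^3 + (6)λ^2 + (-1)λ + (-29.9987).
Solving p(λ) = 0 yields eigenvalues ≈ -5, -3, 2. (A is shown rounded to 4 decimals, so these recover the underlying integer eigenvalues to within that precision.)
Verification: the trace of A = -6 equals the sum of eigenvalues -6, and det(A) ≈ 29.9987 matches the eigenvalue product 30.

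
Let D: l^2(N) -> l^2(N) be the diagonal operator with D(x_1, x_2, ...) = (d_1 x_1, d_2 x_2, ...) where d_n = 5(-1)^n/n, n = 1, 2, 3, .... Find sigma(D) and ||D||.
sigma(D) = {5(-1)^n/n : n ≥ 1} ∪ {0}; ||D|| = 5

A bounded diagonal operator on l^2 with diagonal entries d_n has spectrum equal to the closure of {d_n : n ≥ 1}: every d_n is an eigenvalue (with eigenvector e_n), so {d_n} ⊂ sigma(D); the spectrum is closed, so its closure is too; and for lambda not in the closure, (D - lambda I) has bounded inverse (the diagonal entries 1/(d_n - lambda) are bounded). For our sequence d_n = 5(-1)^n/n, n = 1, 2, 3, ...:
  - {d_n} = {5(-1)^n/n : n ≥ 1}; the only limit point is 0
  - closure = {5(-1)^n/n : n ≥ 1} ∪ {0}
For the norm: a diagonal operator has ||D|| = sup_n |d_n|. Here |d_n| = 5/n is decreasing, so sup_n |d_n| = |d_1| = 5. So ||D|| = 5.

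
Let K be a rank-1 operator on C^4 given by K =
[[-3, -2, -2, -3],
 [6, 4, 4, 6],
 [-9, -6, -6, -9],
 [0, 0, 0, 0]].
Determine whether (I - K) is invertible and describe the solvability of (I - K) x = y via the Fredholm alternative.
(I - K) is invertible (det(I - K) = 6 ≠ 0), so for every y in C^4 the equation (I - K) x = y has a unique solution.

K has rank 1, so it is an outer product K = u v^T: every row of K is a multiple of one row vector. Reading off the entries, u = (1, -2, 3, 0) and v = (-3, -2, -2, -3) (row i of K equals u_i·v^T). A rank-one matrix u v^T satisfies K u = u (v·u) and kills the (3)-dimensional subspace v^⊥, so its characteristic polynomial is lambda^3 (lambda - v·u) with v·u = tr K = -5. Hence the eigenvalues of I - K are 1 (multiplicity 3) and 1 - (-5) = 6, so det(I - K) = 6. (Direct check: I - K =
[[4, 2, 2, 3],
 [-6, -3, -4, -6],
 [9, 6, 7, 9],
 [0, 0, 0, 1]]
has determinant 6.) The finite-dimensional Fredholm alternative says: either (I - K) is invertible, or ker(I - K) ≠ {0} and then range(I - K) = ker((I - K)^*)^⊥, with dim ker(I - K) = dim ker((I - K)^*). Since det(I - K) ≠ 0, 1 is not an eigenvalue of K and ker(I - K) = {0}, so we are in the first case: for every y there is a unique x = (I - K)^(-1) y. Explicitly, by the Sherman–Morrison formula, (I - u v^T)^(-1) = I + u v^T/(1 - v·u), i.e. (I - K)^(-1) = I + K/(6).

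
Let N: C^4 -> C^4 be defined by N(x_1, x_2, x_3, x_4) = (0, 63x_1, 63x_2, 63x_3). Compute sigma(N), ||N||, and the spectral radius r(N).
sigma(N) = {0}; ||N|| = 63; r(N) = 0. (N is nilpotent with N^4 = 0.)

On C^4, N is a strictly lower-triangular matrix with 63 on the subdiagonal and zeros elsewhere, so its characteristic polynomial is lambda^4 and every eigenvalue is 0: sigma(N) = {0}. For the operator norm, N e_i = 63e_{i+1} for i = 1, ..., 3 and N e_4 = 0, so the singular values of N are 63 (with multiplicity 3) and 0; hence ||N|| = 63. The spectral radius r(N) = max|lambda| = 0. Note ||N|| > r(N) — characteristic of non-normal nilpotent operators. Indeed N^4 = 0.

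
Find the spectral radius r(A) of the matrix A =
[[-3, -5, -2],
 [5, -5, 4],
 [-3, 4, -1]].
r(A) ≈ 6.3883

The eigenvalues of A are the roots of its characteristic polynomial. With M = A (coefficients from the trace, the sum of principal 2x2 minors, and det A):
  p(λ) = det(λ I - M) = λ^3 + 9λ^2 + 26λ - 58.
No integer candidate from the rational root theorem (±divisors of 58) is a root, so the roots are irrational. The cubic discriminant is Δ = -181544 < 0, so there is one real root and a complex-conjugate pair. p(1) = -22 and p(2) = 38 have opposite signs, so a root lies in (1, 2); Newton's method refines it to λ ≈ 1.4212. Dividing out (λ - (1.4212)) leaves approximately λ^2 + 10.4212λ + 40.8106. For λ^2 + 10.4212λ + 40.8106 the discriminant is -54.641. It is negative, so the remaining roots are the complex-conjugate pair λ ≈ -5.2106 ± 3.696i. Their product equals the constant term, so |λ|^2 ≈ 40.8106 and |λ| ≈ 6.3883.
Thus the eigenvalues (to 4 decimals) are 1.4212 (modulus 1.4212); -5.2106 ± 3.696i (modulus 6.3883). The spectral radius is the largest modulus: r(A) ≈ 6.3883. (Cross-check: r(A) ≤ ||A||_2 ≈ 9.5192; equality holds whenever A is normal, though it can also hold for some non-normal A.)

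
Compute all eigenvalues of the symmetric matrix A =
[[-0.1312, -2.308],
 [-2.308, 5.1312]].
sigma(A) ≈ {-1, 6}

A is real symmetric, so its spectrum consists of real eigenvalues. Expanding the characteristic polynomial of the displayed matrix gives
  det(λ I - A) = p(λ) = λ^2 + (-5)λ + (-6).
Solving p(λ) = 0 yields eigenvalues ≈ -1, 6. (A is shown rounded to 4 decimals, so these recover the underlying integer eigenvalues to within that precision.)
Verification: the trace of A = 5 equals the sum of eigenvalues 5, and det(A) ≈ -6.0001 matches the eigenvalue product -6.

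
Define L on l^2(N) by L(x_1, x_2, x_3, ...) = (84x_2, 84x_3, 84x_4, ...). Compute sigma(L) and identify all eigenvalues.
sigma(L) = closed disk {z in C : |z| ≤ 84}; sigma_p(L) = open disk {z in C : |z| < 84}

Note L = 84·V where V is the unit left shift (V x)_k = x_{k+1}; so sigma(L) = 84·sigma(V) and ||L|| = 84||V||. ||L x||^2 = 7056sum_{k≥2} |x_k|^2 ≤ 7056||x||^2, with equality on {x : x_1 = 0}, so ||L|| = 84. For any lambda with |lambda| < 84, set r = lambda/84 (|r| < 1); the vector x = (1, r, r^2, ...) is in l^2 and satisfies L x = 84(r, r^2, ...) = lambda x, so lambda is an eigenvalue. On the boundary |lambda| = 84 the geometric series diverges, so no l^2 eigenvector exists, but these lambda lie in the approximate point spectrum. Hence sigma(L) is the closed disk of radius 84 and sigma_p(L) is the open disk.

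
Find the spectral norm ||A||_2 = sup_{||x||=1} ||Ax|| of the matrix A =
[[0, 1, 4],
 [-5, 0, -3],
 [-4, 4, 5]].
||A||_2 ≈ 8.2614 (= sqrt(largest eigenvalue of A^T A))

||A||_2 = sigma_max(A) = sqrt(lambda_max(A^T A)). Form the symmetric matrix M = A^T A =
[[41, -16, -5],
 [-16, 17, 24],
 [-5, 24, 50]].
Its characteristic polynomial (trace, sum of principal 2x2 minors, determinant of M give the coefficients) is
  p(λ) = det(λ I - M) = λ^3 - 108λ^2 + 2740λ - 1849.
No integer candidate from the rational root theorem (±divisors of 1849) is a root, so the roots are irrational. The cubic discriminant is Δ = 5725022261 > 0, so there are three distinct real roots. p(0) = -1849 and p(1) = 784 have opposite signs, so a root lies in (0, 1); Newton's method refines it to λ ≈ 0.6937. p(39) = 62 and p(40) = -1049 have opposite signs, so a root lies in (39, 40); Newton's method refines it to λ ≈ 39.0553. p(68) = -489 and p(69) = 1532 have opposite signs, so a root lies in (68, 69); Newton's method refines it to λ ≈ 68.251. Check (Vieta): the three roots sum to 108, matching tr M = 108.
So the eigenvalues of A^T A are ≈ 0.6937, 39.0553, 68.251 (all ≥ 0, as they must be for A^T A). The largest is λ_max ≈ 68.251, hence ||A||_2 = sqrt(λ_max) ≈ 8.2614.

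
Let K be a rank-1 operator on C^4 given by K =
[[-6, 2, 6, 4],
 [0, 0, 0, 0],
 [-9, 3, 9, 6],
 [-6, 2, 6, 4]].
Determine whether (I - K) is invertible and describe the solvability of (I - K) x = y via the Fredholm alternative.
(I - K) is invertible (det(I - K) = -6 ≠ 0), so for every y in C^4 the equation (I - K) x = y has a unique solution.

K has rank 1, so it is an outer product K = u v^T: every row of K is a multiple of one row vector. Reading off the entries, u = (2, 0, 3, 2) and v = (-3, 1, 3, 2) (row i of K equals u_i·v^T). A rank-one matrix u v^T satisfies K u = u (v·u) and kills the (3)-dimensional subspace v^⊥, so its characteristic polynomial is lambda^3 (lambda - v·u) with v·u = tr K = 7. Hence the eigenvalues of I - K are 1 (multiplicity 3) and 1 - (7) = -6, so det(I - K) = -6. (Direct check: I - K =
[[7, -2, -6, -4],
 [0, 1, 0, 0],
 [9, -3, -8, -6],
 [6, -2, -6, -3]]
has determinant -6.) The finite-dimensional Fredholm alternative says: either (I - K) is invertible, or ker(I - K) ≠ {0} and then range(I - K) = ker((I - K)^*)^⊥, with dim ker(I - K) = dim ker((I - K)^*). Since det(I - K) ≠ 0, 1 is not an eigenvalue of K and ker(I - K) = {0}, so we are in the first case: for every y there is a unique x = (I - K)^(-1) y. Explicitly, by the Sherman–Morrison formula, (I - u v^T)^(-1) = I + u v^T/(1 - v·u), i.e. (I - K)^(-1) = I + K/(-6).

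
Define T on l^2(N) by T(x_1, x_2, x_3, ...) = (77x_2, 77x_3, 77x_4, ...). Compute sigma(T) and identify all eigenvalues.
sigma(T) = closed disk {z in C : |z| ≤ 77}; sigma_p(T) = open disk {z in C : |z| < 77}

Note T = 77·V where V is the unit left shift (V x)_k = x_{k+1}; so sigma(T) = 77·sigma(V) and ||T|| = 77||V||. ||T x||^2 = 5929sum_{k≥2} |x_k|^2 ≤ 5929||x||^2, with equality on {x : x_1 = 0}, so ||T|| = 77. For any lambda with |lambda| < 77, set r = lambda/77 (|r| < 1); the vector x = (1, r, r^2, ...) is in l^2 and satisfies T x = 77(r, r^2, ...) = lambda x, so lambda is an eigenvalue. On the boundary |lambda| = 77 the geometric series diverges, so no l^2 eigenvector exists, but these lambda lie in the approximate point spectrum. Hence sigma(T) is the closed disk of radius 77 and sigma_p(T) is the open disk.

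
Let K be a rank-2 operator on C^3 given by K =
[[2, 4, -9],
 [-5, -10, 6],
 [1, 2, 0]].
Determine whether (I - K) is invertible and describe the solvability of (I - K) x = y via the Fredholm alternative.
(I - K) is invertible (det(I - K) = 6 ≠ 0), so for every y in C^3 the equation (I - K) x = y has a unique solution.

K has rank 2 and factors as K = U V^T = u1 v1^T + u2 v2^T with u1 = (-1, -3, 1), v1 = (1, 2, 0), u2 = (3, -2, 0), v2 = (1, 2, -3) (multiplying out reproduces the displayed K). The nonzero eigenvalues of U V^T coincide with those of the 2 x 2 matrix G = V^T U = [[v1·u1, v1·u2], [v2·u1, v2·u2]] = [[-7, -1], [-10, -1]], and by the Sylvester determinant identity det(I_3 - U V^T) = det(I_2 - V^T U) = det([[8, 1], [10, 2]]) = (8)(2) - (1)(10) = 6. (Direct check: I - K =
[[-1, -4, 9],
 [5, 11, -6],
 [-1, -2, 1]]
has determinant 6.) The finite-dimensional Fredholm alternative says: either (I - K) is invertible, or ker(I - K) ≠ {0} and then range(I - K) = ker((I - K)^*)^⊥, with dim ker(I - K) = dim ker((I - K)^*). Since det(I - K) ≠ 0, 1 is not an eigenvalue of K and ker(I - K) = {0}, so we are in the first case: for every y there is a unique x = (I - K)^(-1) y. (Explicitly, by the Woodbury identity, (I - U V^T)^(-1) = I + U (I_2 - G)^(-1) V^T.)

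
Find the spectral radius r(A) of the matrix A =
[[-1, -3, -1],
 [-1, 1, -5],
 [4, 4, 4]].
r(A) = 4

The eigenvalues of A are the roots of its characteristic polynomial. With M = A (coefficients from the trace, the sum of principal 2x2 minors, and det A):
  p(λ) = det(λ I - M) = λ^3 - 4λ^2 + 20λ - 32.
By the rational root theorem any rational root is an integer divisor of 32. Testing λ = 2: p(2) = 8 - 16 + 40 - 32 = 0, so λ = 2 is a root. Dividing out (λ - 2) leaves p(λ) = (λ - 2)(λ^2 - 2λ + 16). For λ^2 - 2λ + 16 the discriminant is -60. It is negative, so the roots are the complex-conjugate pair λ = 1 ± (sqrt(60)/2) i ≈ 1 ± 3.873i. For a conjugate pair the product of the roots equals the constant term, so |λ|^2 = 16 and |λ| = sqrt(16) = 4.
Thus the eigenvalues (to 4 decimals) are 1 ± 3.873i (modulus 4); 2 (modulus 2). The spectral radius is the largest modulus: r(A) = 4. (Cross-check: r(A) ≤ ||A||_2 ≈ 8.1549; equality holds whenever A is normal, though it can also hold for some non-normal A.)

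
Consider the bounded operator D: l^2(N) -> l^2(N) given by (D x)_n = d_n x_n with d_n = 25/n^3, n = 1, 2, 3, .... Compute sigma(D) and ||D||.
sigma(D) = {25/n^3 : n ≥ 1} ∪ {0}; ||D|| = 25

A bounded diagonal operator on l^2 with diagonal entries d_n has spectrum equal to the closure of {d_n : n ≥ 1}: every d_n is an eigenvalue (with eigenvector e_n), so {d_n} ⊂ sigma(D); the spectrum is closed, so its closure is too; and for lambda not in the closure, (D - lambda I) has bounded inverse (the diagonal entries 1/(d_n - lambda) are bounded). For our sequence d_n = 25/n^3, n = 1, 2, 3, ...:
  - {d_n} = {25/n^3 : n ≥ 1}; the only limit point is 0
  - closure = {25/n^3 : n ≥ 1} ∪ {0}
For the norm: a diagonal operator has ||D|| = sup_n |d_n|. Here d_n = 25/n^3 is positive and decreasing, so sup_n |d_n| = d_1 = 25. So ||D|| = 25.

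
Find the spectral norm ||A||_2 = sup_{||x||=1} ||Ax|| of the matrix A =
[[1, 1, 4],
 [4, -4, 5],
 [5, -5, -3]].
||A||_2 ≈ 9.1384 (= sqrt(largest eigenvalue of A^T A))

||A||_2 = sigma_max(A) = sqrt(lambda_max(A^T A)). Form the symmetric matrix M = A^T A =
[[42, -40, 9],
 [-40, 42, -1],
 [9, -1, 50]].
Its characteristic polynomial (trace, sum of principal 2x2 minors, determinant of M give the coefficients) is
  p(λ) = det(λ I - M) = λ^3 - 134λ^2 + 4282λ - 5476.
No integer candidate from the rational root theorem (±divisors of 5476) is a root, so the roots are irrational. The cubic discriminant is Δ = 18226009888 > 0, so there are three distinct real roots. p(1) = -1327 and p(2) = 2560 have opposite signs, so a root lies in (1, 2); Newton's method refines it to λ ≈ 1.334. p(49) = 257 and p(50) = -1376 have opposite signs, so a root lies in (49, 50); Newton's method refines it to λ ≈ 49.1562. p(83) = -1409 and p(84) = 1412 have opposite signs, so a root lies in (83, 84); Newton's method refines it to λ ≈ 83.5098. Check (Vieta): the three roots sum to 134, matching tr M = 134.
So the eigenvalues of A^T A are ≈ 1.334, 49.1562, 83.5098 (all ≥ 0, as they must be for A^T A). The largest is λ_max ≈ 83.5098, hence ||A||_2 = sqrt(λ_max) ≈ 9.1384.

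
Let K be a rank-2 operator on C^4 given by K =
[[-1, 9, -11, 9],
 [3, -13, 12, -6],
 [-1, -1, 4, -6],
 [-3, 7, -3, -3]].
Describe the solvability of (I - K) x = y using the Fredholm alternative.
(I - K) is invertible (det(I - K) = 26 ≠ 0), so for every y in C^4 the equation (I - K) x = y has a unique solution.

K has rank 2 and factors as K = U V^T = u1 v1^T + u2 v2^T with u1 = (1, -3, 1, 3), v1 = (-1, 3, -2, 0), u2 = (3, -2, -2, -1), v2 = (0, 2, -3, 3) (multiplying out reproduces the displayed K). The nonzero eigenvalues of U V^T coincide with those of the 2 x 2 matrix G = V^T U = [[v1·u1, v1·u2], [v2·u1, v2·u2]] = [[-12, -5], [0, -1]], and by the Sylvester determinant identity det(I_4 - U V^T) = det(I_2 - V^T U) = det([[13, 5], [0, 2]]) = (13)(2) - (5)(0) = 26. (Direct check: I - K =
[[2, -9, 11, -9],
 [-3, 14, -12, 6],
 [1, 1, -3, 6],
 [3, -7, 3, 4]]
has determinant 26.) The finite-dimensional Fredholm alternative says: either (I - K) is invertible, or ker(I - K) ≠ {0} and then range(I - K) = ker((I - K)^*)^⊥, with dim ker(I - K) = dim ker((I - K)^*). Since det(I - K) ≠ 0, 1 is not an eigenvalue of K and ker(I - K) = {0}, so we are in the first case: for every y there is a unique x = (I - K)^(-1) y. (Explicitly, by the Woodbury identity, (I - U V^T)^(-1) = I + U (I_2 - G)^(-1) V^T.)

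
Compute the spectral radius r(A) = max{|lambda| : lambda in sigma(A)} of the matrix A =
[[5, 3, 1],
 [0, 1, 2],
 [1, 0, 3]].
r(A) ≈ 5.8026

The eigenvalues of A are the roots of its characteristic polynomial. With M = A (coefficients from the trace, the sum of principal 2x2 minors, and det A):
  p(λ) = det(λ I - M) = λ^3 - 9λ^2 + 22λ - 20.
No integer candidate from the rational root theorem (±divisors of 20) is a root, so the roots are irrational. The cubic discriminant is Δ = -1228 < 0, so there is one real root and a complex-conjugate pair. p(5) = -10 and p(6) = 4 have opposite signs, so a root lies in (5, 6); Newton's method refines it to λ ≈ 5.8026. Dividing out (λ - (5.8026)) leaves approximately λ^2 - 3.1974λ + 3.4467. For λ^2 - 3.1974λ + 3.4467 the discriminant is -3.5635. It is negative, so the remaining roots are the complex-conjugate pair λ ≈ 1.5987 ± 0.9439i. Their product equals the constant term, so |λ|^2 ≈ 3.4467 and |λ| ≈ 1.8565.
Thus the eigenvalues (to 4 decimals) are 5.8026 (modulus 5.8026); 1.5987 ± 0.9439i (modulus 1.8565). The spectral radius is the largest modulus: r(A) ≈ 5.8026. (Cross-check: r(A) ≤ ||A||_2 ≈ 6.2141; equality holds whenever A is normal, though it can also hold for some non-normal A.)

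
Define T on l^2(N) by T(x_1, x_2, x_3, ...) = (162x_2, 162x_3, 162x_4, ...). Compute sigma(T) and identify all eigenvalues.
sigma(T) = closed disk {z in C : |z| ≤ 162}; sigma_p(T) = open disk {z in C : |z| < 162}

Note T = 162·V where V is the unit left shift (V x)_k = x_{k+1}; so sigma(T) = 162·sigma(V) and ||T|| = 162||V||. ||T x||^2 = 26244sum_{k≥2} |x_k|^2 ≤ 26244||x||^2, with equality on {x : x_1 = 0}, so ||T|| = 162. For any lambda with |lambda| < 162, set r = lambda/162 (|r| < 1); the vector x = (1, r, r^2, ...) is in l^2 and satisfies T x = 162(r, r^2, ...) = lambda x, so lambda is an eigenvalue. On the boundary |lambda| = 162 the geometric series diverges, so no l^2 eigenvector exists, but these lambda lie in the approximate point spectrum. Hence sigma(T) is the closed disk of radius 162 and sigma_p(T) is the open disk.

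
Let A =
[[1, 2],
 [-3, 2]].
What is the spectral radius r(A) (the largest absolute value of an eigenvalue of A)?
r(A) = sqrt(8) ≈ 2.8284

The eigenvalues of A are the roots of its characteristic polynomial. With M = A (coefficients from the trace and determinant):
  p(λ) = det(λ I - M) = λ^2 - 3λ + 8.
For λ^2 - 3λ + 8 the discriminant is -23. It is negative, so the roots are the complex-conjugate pair λ = 3/2 ± (sqrt(23)/2) i ≈ 1.5 ± 2.3979i. For a conjugate pair the product of the roots equals the constant term, so |λ|^2 = 8 and |λ| = sqrt(8) ≈ 2.8284.
Thus the eigenvalues (to 4 decimals) are 1.5 ± 2.3979i (modulus 2.8284). The spectral radius is the largest modulus: r(A) = sqrt(8) ≈ 2.8284. (Cross-check: r(A) ≤ ||A||_2 ≈ 3.6226; equality holds whenever A is normal, though it can also hold for some non-normal A.)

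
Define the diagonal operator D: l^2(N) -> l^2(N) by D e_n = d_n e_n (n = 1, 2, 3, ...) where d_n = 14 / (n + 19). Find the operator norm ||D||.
||D|| = 7/10 (attained at n = 1)

For D diagonal, ||D|| = sup_n |d_n| = sup_n 14/(n + 19). This is positive and strictly decreasing in n, so the supremum is attained at n = 1: d_1 = 14/(1 + 19) = 7/10. Hence ||D|| = 7/10.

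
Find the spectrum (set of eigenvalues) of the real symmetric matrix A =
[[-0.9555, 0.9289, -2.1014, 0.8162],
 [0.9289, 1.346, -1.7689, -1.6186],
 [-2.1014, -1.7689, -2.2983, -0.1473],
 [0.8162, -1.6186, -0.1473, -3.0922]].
sigma(A) ≈ {-4, 0, 3} (-4 with multiplicity 2)

A is real symmetric, so its spectrum consists of real eigenvalues. Expanding the characteristic polynomial of the displayed matrix gives
  det(λ I - A) = p(λ) = λ^4 + (5)λ^3 + (-8)λ^2 + (-48)λ + (0).
Solving p(λ) = 0 yields eigenvalues ≈ -4, -4, 0, 3. (A is shown rounded to 4 decimals, so these recover the underlying integer eigenvalues to within that precision.)
Verification: the trace of A = -5 equals the sum of eigenvalues -5, and det(A) ≈ -0.0000 matches the eigenvalue product 0.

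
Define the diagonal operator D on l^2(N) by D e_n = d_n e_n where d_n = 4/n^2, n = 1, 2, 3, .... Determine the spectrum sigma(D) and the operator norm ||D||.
sigma(D) = {4/n^2 : n ≥ 1} ∪ {0}; ||D|| = 4

A bounded diagonal operator on l^2 with diagonal entries d_n has spectrum equal to the closure of {d_n : n ≥ 1}: every d_n is an eigenvalue (with eigenvector e_n), so {d_n} ⊂ sigma(D); the spectrum is closed, so its closure is too; and for lambda not in the closure, (D - lambda I) has bounded inverse (the diagonal entries 1/(d_n - lambda) are bounded). For our sequence d_n = 4/n^2, n = 1, 2, 3, ...:
  - {d_n} = {4/n^2 : n ≥ 1}; the only limit point is 0
  - closure = {4/n^2 : n ≥ 1} ∪ {0}
For the norm: a diagonal operator has ||D|| = sup_n |d_n|. Here d_n = 4/n^2 is positive and decreasing, so sup_n |d_n| = d_1 = 4. So ||D|| = 4.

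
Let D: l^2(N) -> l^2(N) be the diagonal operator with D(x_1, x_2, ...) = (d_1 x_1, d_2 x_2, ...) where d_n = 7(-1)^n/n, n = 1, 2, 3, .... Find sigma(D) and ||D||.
sigma(D) = {7(-1)^n/n : n ≥ 1} ∪ {0}; ||D|| = 7

A bounded diagonal operator on l^2 with diagonal entries d_n has spectrum equal to the closure of {d_n : n ≥ 1}: every d_n is an eigenvalue (with eigenvector e_n), so {d_n} ⊂ sigma(D); the spectrum is closed, so its closure is too; and for lambda not in the closure, (D - lambda I) has bounded inverse (the diagonal entries 1/(d_n - lambda) are bounded). For our sequence d_n = 7(-1)^n/n, n = 1, 2, 3, ...:
  - {d_n} = {7(-1)^n/n : n ≥ 1}; the only limit point is 0
  - closure = {7(-1)^n/n : n ≥ 1} ∪ {0}
For the norm: a diagonal operator has ||D|| = sup_n |d_n|. Here |d_n| = 7/n is decreasing, so sup_n |d_n| = |d_1| = 7. So ||D|| = 7.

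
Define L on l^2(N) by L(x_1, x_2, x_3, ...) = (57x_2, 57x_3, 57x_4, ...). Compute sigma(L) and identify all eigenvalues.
sigma(L) = closed disk {z in C : |z| ≤ 57}; sigma_p(L) = open disk {z in C : |z| < 57}

Note L = 57·V where V is the unit left shift (V x)_k = x_{k+1}; so sigma(L) = 57·sigma(V) and ||L|| = 57||V||. ||L x||^2 = 3249sum_{k≥2} |x_k|^2 ≤ 3249||x||^2, with equality on {x : x_1 = 0}, so ||L|| = 57. For any lambda with |lambda| < 57, set r = lambda/57 (|r| < 1); the vector x = (1, r, r^2, ...) is in l^2 and satisfies L x = 57(r, r^2, ...) = lambda x, so lambda is an eigenvalue. On the boundary |lambda| = 57 the geometric series diverges, so no l^2 eigenvector exists, but these lambda lie in the approximate point spectrum. Hence sigma(L) is the closed disk of radius 57 and sigma_p(L) is the open disk.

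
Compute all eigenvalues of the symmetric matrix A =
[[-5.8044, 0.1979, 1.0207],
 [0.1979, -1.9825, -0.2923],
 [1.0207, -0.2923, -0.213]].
sigma(A) ≈ {-6, -2, 0}

A is real symmetric, so its spectrum consists of real eigenvalues. Expanding the characteristic polynomial of the displayed matrix gives
  det(λ I - A) = p(λ) = λ^3 + (8)λ^2 + (12)λ + (0).
Solving p(λ) = 0 yields eigenvalues ≈ -6, -2, 0. (A is shown rounded to 4 decimals, so these recover the underlying integer eigenvalues to within that precision.)
Verification: the trace of A = -8 equals the sum of eigenvalues -8, and det(A) ≈ 0.0006 matches the eigenvalue product 0.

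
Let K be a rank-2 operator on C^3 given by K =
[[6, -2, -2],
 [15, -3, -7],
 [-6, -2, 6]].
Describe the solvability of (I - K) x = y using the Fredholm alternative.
(I - K) is invertible (det(I - K) = -4 ≠ 0), so for every y in C^3 the equation (I - K) x = y has a unique solution.

K has rank 2 and factors as K = U V^T = u1 v1^T + u2 v2^T with u1 = (1, 2, 0), v1 = (3, -3, 1), u2 = (-1, -3, 2), v2 = (-3, -1, 3) (multiplying out reproduces the displayed K). The nonzero eigenvalues of U V^T coincide with those of the 2 x 2 matrix G = V^T U = [[v1·u1, v1·u2], [v2·u1, v2·u2]] = [[-3, 8], [-5, 12]], and by the Sylvester determinant identity det(I_3 - U V^T) = det(I_2 - V^T U) = det([[4, -8], [5, -11]]) = (4)(-11) - (-8)(5) = -4. (Direct check: I - K =
[[-5, 2, 2],
 [-15, 4, 7],
 [6, 2, -5]]
has determinant -4.) The finite-dimensional Fredholm alternative says: either (I - K) is invertible, or ker(I - K) ≠ {0} and then range(I - K) = ker((I - K)^*)^⊥, with dim ker(I - K) = dim ker((I - K)^*). Since det(I - K) ≠ 0, 1 is not an eigenvalue of K and ker(I - K) = {0}, so we are in the first case: for every y there is a unique x = (I - K)^(-1) y. (Explicitly, by the Woodbury identity, (I - U V^T)^(-1) = I + U (I_2 - G)^(-1) V^T.)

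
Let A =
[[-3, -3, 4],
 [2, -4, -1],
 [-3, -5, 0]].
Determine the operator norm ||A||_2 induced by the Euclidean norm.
||A||_2 ≈ 7.8289 (= sqrt(largest eigenvalue of A^T A))

||A||_2 = sigma_max(A) = sqrt(lambda_max(A^T A)). Form the symmetric matrix M = A^T A =
[[22, 16, -14],
 [16, 50, -8],
 [-14, -8, 17]].
Its characteristic polynomial (trace, sum of principal 2x2 minors, determinant of M give the coefficients) is
  p(λ) = det(λ I - M) = λ^3 - 89λ^2 + 1808λ - 6724.
No integer candidate from the rational root theorem (±divisors of 6724) is a root, so the roots are irrational. The cubic discriminant is Δ = 1546173504 > 0, so there are three distinct real roots. p(4) = -852 and p(5) = 216 have opposite signs, so a root lies in (4, 5); Newton's method refines it to λ ≈ 4.7859. p(22) = 624 and p(23) = -54 have opposite signs, so a root lies in (22, 23); Newton's method refines it to λ ≈ 22.9226. p(61) = -624 and p(62) = 1584 have opposite signs, so a root lies in (61, 62); Newton's method refines it to λ ≈ 61.2915. Check (Vieta): the three roots sum to 89, matching tr M = 89.
So the eigenvalues of A^T A are ≈ 4.7859, 22.9226, 61.2915 (all ≥ 0, as they must be for A^T A). The largest is λ_max ≈ 61.2915, hence ||A||_2 = sqrt(λ_max) ≈ 7.8289.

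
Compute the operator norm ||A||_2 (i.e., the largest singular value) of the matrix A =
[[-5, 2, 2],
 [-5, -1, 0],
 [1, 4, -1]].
||A||_2 ≈ 7.316 (= sqrt(largest eigenvalue of A^T A))

||A||_2 = sigma_max(A) = sqrt(lambda_max(A^T A)). Form the symmetric matrix M = A^T A =
[[51, -1, -11],
 [-1, 21, 0],
 [-11, 0, 5]].
Its characteristic polynomial (trace, sum of principal 2x2 minors, determinant of M give the coefficients) is
  p(λ) = det(λ I - M) = λ^3 - 77λ^2 + 1309λ - 2809.
No integer candidate from the rational root theorem (±divisors of 2809) is a root, so the roots are irrational. The cubic discriminant is Δ = 941090224 > 0, so there are three distinct real roots. p(2) = -491 and p(3) = 452 have opposite signs, so a root lies in (2, 3); Newton's method refines it to λ ≈ 2.5023. p(20) = 571 and p(21) = -16 have opposite signs, so a root lies in (20, 21); Newton's method refines it to λ ≈ 20.9734. p(53) = -848 and p(54) = 809 have opposite signs, so a root lies in (53, 54); Newton's method refines it to λ ≈ 53.5243. Check (Vieta): the three roots sum to 77, matching tr M = 77.
So the eigenvalues of A^T A are ≈ 2.5023, 20.9734, 53.5243 (all ≥ 0, as they must be for A^T A). The largest is λ_max ≈ 53.5243, hence ||A||_2 = sqrt(λ_max) ≈ 7.316.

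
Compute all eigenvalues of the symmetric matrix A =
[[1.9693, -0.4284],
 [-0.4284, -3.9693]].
sigma(A) ≈ {-4, 2}

A is real symmetric, so its spectrum consists of real eigenvalues. Expanding the characteristic polynomial of the displayed matrix gives
  det(λ I - A) = p(λ) = λ^2 + (2)λ + (-8).
Solving p(λ) = 0 yields eigenvalues ≈ -4, 2. (A is shown rounded to 4 decimals, so these recover the underlying integer eigenvalues to within that precision.)
Verification: the trace of A = -2 equals the sum of eigenvalues -2, and det(A) ≈ -8.0003 matches the eigenvalue product -8.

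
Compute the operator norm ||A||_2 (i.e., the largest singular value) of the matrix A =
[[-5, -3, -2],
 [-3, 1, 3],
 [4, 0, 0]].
||A||_2 ≈ 7.3221 (= sqrt(largest eigenvalue of A^T A))

||A||_2 = sigma_max(A) = sqrt(lambda_max(A^T A)). Form the symmetric matrix M = A^T A =
[[50, 12, 1],
 [12, 10, 9],
 [1, 9, 13]].
Its characteristic polynomial (trace, sum of principal 2x2 minors, determinant of M give the coefficients) is
  p(λ) = det(λ I - M) = λ^3 - 73λ^2 + 1054λ - 784.
No integer candidate from the rational root theorem (±divisors of 784) is a root, so the roots are irrational. The cubic discriminant is Δ = 1085701988 > 0, so there are three distinct real roots. p(0) = -784 and p(1) = 198 have opposite signs, so a root lies in (0, 1); Newton's method refines it to λ ≈ 0.7862. p(18) = 368 and p(19) = -252 have opposite signs, so a root lies in (18, 19); Newton's method refines it to λ ≈ 18.6003. p(53) = -1102 and p(54) = 728 have opposite signs, so a root lies in (53, 54); Newton's method refines it to λ ≈ 53.6135. Check (Vieta): the three roots sum to 73, matching tr M = 73.
So the eigenvalues of A^T A are ≈ 0.7862, 18.6003, 53.6135 (all ≥ 0, as they must be for A^T A). The largest is λ_max ≈ 53.6135, hence ||A||_2 = sqrt(λ_max) ≈ 7.3221.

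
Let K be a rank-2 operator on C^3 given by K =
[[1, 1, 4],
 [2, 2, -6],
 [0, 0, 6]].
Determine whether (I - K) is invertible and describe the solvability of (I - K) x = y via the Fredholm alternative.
(I - K) is invertible (det(I - K) = 10 ≠ 0), so for every y in C^3 the equation (I - K) x = y has a unique solution.

K has rank 2 and factors as K = U V^T = u1 v1^T + u2 v2^T with u1 = (3, -1, 3), v1 = (1, 1, 0), u2 = (-2, 3, -3), v2 = (1, 1, -2) (multiplying out reproduces the displayed K). The nonzero eigenvalues of U V^T coincide with those of the 2 x 2 matrix G = V^T U = [[v1·u1, v1·u2], [v2·u1, v2·u2]] = [[2, 1], [-4, 7]], and by the Sylvester determinant identity det(I_3 - U V^T) = det(I_2 - V^T U) = det([[-1, -1], [4, -6]]) = (-1)(-6) - (-1)(4) = 10. (Direct check: I - K =
[[0, -1, -4],
 [-2, -1, 6],
 [0, 0, -5]]
has determinant 10.) The finite-dimensional Fredholm alternative says: either (I - K) is invertible, or ker(I - K) ≠ {0} and then range(I - K) = ker((I - K)^*)^⊥, with dim ker(I - K) = dim ker((I - K)^*). Since det(I - K) ≠ 0, 1 is not an eigenvalue of K and ker(I - K) = {0}, so we are in the first case: for every y there is a unique x = (I - K)^(-1) y. (Explicitly, by the Woodbury identity, (I - U V^T)^(-1) = I + U (I_2 - G)^(-1) V^T.)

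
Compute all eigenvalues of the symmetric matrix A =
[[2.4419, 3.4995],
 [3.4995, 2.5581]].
sigma(A) ≈ {-1, 6}

A is real symmetric, so its spectrum consists of real eigenvalues. Expanding the characteristic polynomial of the displayed matrix gives
  det(λ I - A) = p(λ) = λ^2 + (-5)λ + (-6).
Solving p(λ) = 0 yields eigenvalues ≈ -1, 6. (A is shown rounded to 4 decimals, so these recover the underlying integer eigenvalues to within that precision.)
Verification: the trace of A = 5 equals the sum of eigenvalues 5, and det(A) ≈ -5.9999 matches the eigenvalue product -6.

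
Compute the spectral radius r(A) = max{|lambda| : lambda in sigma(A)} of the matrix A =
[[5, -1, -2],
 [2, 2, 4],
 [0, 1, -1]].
r(A) ≈ 4.1874

The eigenvalues of A are the roots of its characteristic polynomial. With M = A (coefficients from the trace, the sum of principal 2x2 minors, and det A):
  p(λ) = det(λ I - M) = λ^3 - 6λ^2 + λ + 36.
No integer candidate from the rational root theorem (±divisors of 36) is a root, so the roots are irrational. The cubic discriminant is Δ = -7744 < 0, so there is one real root and a complex-conjugate pair. p(-3) = -48 and p(-2) = 2 have opposite signs, so a root lies in (-3, -2); Newton's method refines it to λ ≈ -2.0531. Dividing out (λ - (-2.0531)) leaves approximately λ^2 - 8.0531λ + 17.5342. For λ^2 - 8.0531λ + 17.5342 the discriminant is -5.2837. It is negative, so the remaining roots are the complex-conjugate pair λ ≈ 4.0266 ± 1.1493i. Their product equals the constant term, so |λ|^2 ≈ 17.5342 and |λ| ≈ 4.1874.
Thus the eigenvalues (to 4 decimals) are -2.0531 (modulus 2.0531); 4.0266 ± 1.1493i (modulus 4.1874). The spectral radius is the largest modulus: r(A) ≈ 4.1874. (Cross-check: r(A) ≤ ||A||_2 ≈ 5.4806; equality holds whenever A is normal, though it can also hold for some non-normal A.)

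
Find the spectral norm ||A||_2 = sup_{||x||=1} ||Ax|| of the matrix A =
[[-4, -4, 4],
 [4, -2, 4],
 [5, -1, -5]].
||A||_2 ≈ 9.2667 (= sqrt(largest eigenvalue of A^T A))

||A||_2 = sigma_max(A) = sqrt(lambda_max(A^T A)). Form the symmetric matrix M = A^T A =
[[57, 3, -25],
 [3, 21, -19],
 [-25, -19, 57]].
Its characteristic polynomial (trace, sum of principal 2x2 minors, determinant of M give the coefficients) is
  p(λ) = det(λ I - M) = λ^3 - 135λ^2 + 4648λ - 36864.
No integer candidate from the rational root theorem (±divisors of 36864) is a root, so the roots are irrational. The cubic discriminant is Δ = 8948148800 > 0, so there are three distinct real roots. p(11) = -740 and p(12) = 1200 have opposite signs, so a root lies in (11, 12); Newton's method refines it to λ ≈ 11.3694. p(37) = 950 and p(38) = -308 have opposite signs, so a root lies in (37, 38); Newton's method refines it to λ ≈ 37.7584. p(85) = -3034 and p(86) = 460 have opposite signs, so a root lies in (85, 86); Newton's method refines it to λ ≈ 85.8722. Check (Vieta): the three roots sum to 135, matching tr M = 135.
So the eigenvalues of A^T A are ≈ 11.3694, 37.7584, 85.8722 (all ≥ 0, as they must be for A^T A). The largest is λ_max ≈ 85.8722, hence ||A||_2 = sqrt(λ_max) ≈ 9.2667.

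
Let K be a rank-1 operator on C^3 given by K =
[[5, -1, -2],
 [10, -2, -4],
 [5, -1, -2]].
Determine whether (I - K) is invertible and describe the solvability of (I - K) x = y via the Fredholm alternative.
(I - K) is singular (det(I - K) = 0, i.e. 1 ∈ sigma(K)). (I - K) x = y is solvable iff y ⊥ ker((I - K)^*) = span{(5, -1, -2)}, i.e. iff 5y_1 - y_2 - 2y_3 = 0. When solvable, the solutions are x = y + c·(1, 2, 1), c arbitrary (ker(I - K) = span{(1, 2, 1)}, dimension 1).

K has rank 1, so it is an outer product K = u v^T: every row of K is a multiple of one row vector. Reading off the entries, u = (1, 2, 1) and v = (5, -1, -2) (row i of K equals u_i·v^T). A rank-one matrix u v^T satisfies K u = u (v·u) and kills the (2)-dimensional subspace v^⊥, so its characteristic polynomial is lambda^2 (lambda - v·u) with v·u = tr K = 1. Hence the eigenvalues of I - K are 1 (multiplicity 2) and 1 - (1) = 0, so det(I - K) = 0. (Direct check: I - K =
[[-4, 1, 2],
 [-10, 3, 4],
 [-5, 1, 3]]
has determinant 0.) So 1 is an eigenvalue of K and (I - K) is not invertible. The finite-dimensional Fredholm alternative says: either (I - K) is invertible, or ker(I - K) ≠ {0} and then range(I - K) = ker((I - K)^*)^⊥, with dim ker(I - K) = dim ker((I - K)^*). We are in the second case, so we need both kernels. Kernel of I - K: (I - K) u = u - u (v·u) = u - u = 0, so ker(I - K) = span{u} = span{(1, 2, 1)} (it is exactly 1-dimensional because rank(I - K) = 2). Kernel of the adjoint: K is real, so (I - K)^* = I - K^T = I - v u^T, and (I - v u^T) v = v - v (u·v) = 0; hence ker((I - K)^*) = span{v} = span{(5, -1, -2)}. Therefore (I - K) x = y is solvable iff <y, v> = 0, i.e. iff 5y_1 - y_2 - 2y_3 = 0. When this holds, K y = u (v·y) = 0, so (I - K) y = y and x = y is a particular solution; the full solution set is the line x = y + c·u = y + c·(1, 2, 1), c ∈ C.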